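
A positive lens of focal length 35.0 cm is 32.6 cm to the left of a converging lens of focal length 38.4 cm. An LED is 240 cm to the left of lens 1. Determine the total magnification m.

Lens 1: 1/d_i1 = 1/(35.0) − 1/(240) = 0.02440, so d_i1 = 40.98 cm; m₁ = −d_i1/d_o1 = -0.1707.
d_o2 = 32.6 − (40.98) = -8.380 cm (virtual object).
Lens 2: 1/d_i2 = 1/(38.4) − 1/(-8.380) = 0.1454, so d_i2 = 6.879 cm; m₂ = −d_i2/d_o2 = +0.8209.
m = m₁·m₂ = (-0.1707)(+0.8209) = -0.140.

m = -0.140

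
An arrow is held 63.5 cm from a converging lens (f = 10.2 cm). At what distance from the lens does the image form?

Thin-lens equation: 1/s_i = 1/f − 1/s_o = 1/(10.20) − 1/(63.5) = 0.09804 − 0.01575 = 0.08229, so s_i = 12.2 cm.
The image is real, inverted and reduced, on the far side of the lens.

12.2 cm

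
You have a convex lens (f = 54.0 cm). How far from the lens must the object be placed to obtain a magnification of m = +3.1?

36.6 cm

m = −d_i/d_o ⇒ d_i = −m·d_o.
1/f = 1/d_o + 1/d_i = 1/d_o − 1/(m·d_o) = (1 − 1/m)/d_o, so d_o = f(1 − 1/m) = (54.00)(1 − 1/(+3.1)) = 36.6 cm.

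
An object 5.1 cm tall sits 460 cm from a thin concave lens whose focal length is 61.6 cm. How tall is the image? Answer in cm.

For a concave lens, f = -61.6 cm.
1/d_i = 1/f − 1/d_o = 1/(-61.60) − 1/(460) = -0.01841, so d_i = -54.33 cm.
m = −d_i/d_o = +0.1181.
|h_i| = |m|·h_o = 0.1181 × 5.1 = 0.602 cm. The image is virtual, upright and reduced, on the same side as the object.

0.602 cm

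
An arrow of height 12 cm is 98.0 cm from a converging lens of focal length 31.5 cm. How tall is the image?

5.68 cm

1/d_i = 1/f − 1/d_o = 1/(31.50) − 1/(98.0) = 0.02154, so d_i = 46.42 cm.
m = −d_i/d_o = -0.4737.
|h_i| = |m|·h_o = 0.4737 × 12 = 5.68 cm. The image is real, inverted and reduced, on the far side of the lens.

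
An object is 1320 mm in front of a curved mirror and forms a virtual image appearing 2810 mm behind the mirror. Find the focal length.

f = 2490 mm (concave)

Virtual image ⇒ d_i = −2810 mm.
1/f = 1/d_o + 1/d_i = 1/(1320) + 1/(-2810) = 0.0004017, so f = 2490 mm.
Since f is positive, the curved mirror is concave.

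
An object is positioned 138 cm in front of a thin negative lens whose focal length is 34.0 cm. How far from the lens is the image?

For a negative lens, f = -34.0 cm.
Thin-lens equation: 1/q = 1/f − 1/p = 1/(-34.00) − 1/(138) = -0.02941 − 0.007246 = -0.03666, so q = -27.3 cm.
The image is virtual, upright and reduced, on the same side as the object.

27.3 cm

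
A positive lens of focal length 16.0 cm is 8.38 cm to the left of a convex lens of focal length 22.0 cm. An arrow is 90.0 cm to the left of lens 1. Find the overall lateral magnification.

m = -0.144

Lens 1: 1/d_i1 = 1/(16.0) − 1/(90.0) = 0.05139, so d_i1 = 19.46 cm; m₁ = −d_i1/d_o1 = -0.2162.
d_o2 = 8.38 − (19.46) = -11.08 cm (virtual object).
Lens 2: 1/d_i2 = 1/(22.0) − 1/(-11.08) = 0.1357, so d_i2 = 7.369 cm; m₂ = −d_i2/d_o2 = +0.6651.
m = m₁·m₂ = (-0.2162)(+0.6651) = -0.144.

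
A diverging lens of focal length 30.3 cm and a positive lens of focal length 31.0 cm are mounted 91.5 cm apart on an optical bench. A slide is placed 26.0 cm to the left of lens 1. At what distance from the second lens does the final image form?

43.9 cm

Lens 1 is diverging, so f₁ = −30.3 cm.
Lens 1: 1/d_i1 = 1/f₁ − 1/d_o1 = 1/(-30.3) − 1/(26.0) = -0.07146, so d_i1 = -13.99 cm.
The intermediate image is 13.99 cm to the left of lens 1 (virtual), which is 91.5 − (-13.99) = 105.5 cm to the left of lens 2, so d_o2 = +105.5 cm.
Lens 2: 1/d_i2 = 1/f₂ − 1/d_o2 = 1/(31.0) − 1/(105.5) = 0.02278, so d_i2 = 43.9 cm.
The final image is real, 43.9 cm to the right of lens 2 (overall magnification ≈ -0.22).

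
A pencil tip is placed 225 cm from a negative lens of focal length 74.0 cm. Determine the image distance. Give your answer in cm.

55.7 cm

For a negative lens, f = -74.0 cm.
Thin-lens equation: 1/q = 1/f − 1/p = 1/(-74.00) − 1/(225) = -0.01351 − 0.004444 = -0.01796, so q = -55.7 cm.
The image is virtual, upright and reduced, on the same side as the object.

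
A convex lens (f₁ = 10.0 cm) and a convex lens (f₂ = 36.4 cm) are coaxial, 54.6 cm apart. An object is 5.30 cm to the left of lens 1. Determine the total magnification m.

m = -2.63

Lens 1: 1/d_i1 = 1/(10.0) − 1/(5.30) = -0.08868, so d_i1 = -11.28 cm; m₁ = −d_i1/d_o1 = +2.128.
d_o2 = 54.6 − (-11.28) = 65.88 cm.
Lens 2: 1/d_i2 = 1/(36.4) − 1/(65.88) = 0.01229, so d_i2 = 81.34 cm; m₂ = −d_i2/d_o2 = -1.235.
m = m₁·m₂ = (+2.128)(-1.235) = -2.63.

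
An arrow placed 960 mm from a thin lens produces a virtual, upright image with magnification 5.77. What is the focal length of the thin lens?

f = 1160 mm (converging)

m = −d_i/d_o ⇒ d_i = −m·d_o = −(+5.77)·(960) = -5539 mm.
1/f = 1/d_o + 1/d_i = 1/(960) + 1/(-5539) = 0.0008611, so f = 1160 mm.
Since f is positive, the thin lens is converging.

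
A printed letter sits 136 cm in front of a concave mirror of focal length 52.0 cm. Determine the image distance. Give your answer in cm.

Mirror equation: 1/q = 1/f − 1/p = 1/(52.00) − 1/(136) = 0.01923 − 0.007353 = 0.01188, so q = 84.2 cm.
The image is real, inverted and reduced, in front of the mirror.

84.2 cm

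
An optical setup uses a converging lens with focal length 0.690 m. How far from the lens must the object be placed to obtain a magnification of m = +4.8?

0.546 m

m = −d_i/d_o ⇒ d_i = −m·d_o.
1/f = 1/d_o + 1/d_i = 1/d_o − 1/(m·d_o) = (1 − 1/m)/d_o, so d_o = f(1 − 1/m) = (0.6900)(1 − 1/(+4.8)) = 0.546 m.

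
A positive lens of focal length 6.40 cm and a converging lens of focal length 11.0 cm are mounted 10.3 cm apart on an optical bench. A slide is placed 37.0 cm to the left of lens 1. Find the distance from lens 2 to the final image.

Lens 1: 1/d_i1 = 1/f₁ − 1/d_o1 = 1/(6.40) − 1/(37.0) = 0.1292, so d_i1 = 7.739 cm.
The intermediate image is 7.739 cm to the right of lens 1, which is 10.3 − (7.739) = 2.561 cm to the left of lens 2, so d_o2 = +2.561 cm.
Lens 2: 1/d_i2 = 1/f₂ − 1/d_o2 = 1/(11.0) − 1/(2.561) = -0.2996, so d_i2 = -3.34 cm.
The final image is virtual, 3.34 cm to the left of lens 2 (overall magnification ≈ -0.27).

3.34 cm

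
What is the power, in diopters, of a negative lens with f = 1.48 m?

P = -0.676 D

For a negative lens, f = −1.48 m.
P = 1/f = 1/(-1.48 m) = -0.676 D.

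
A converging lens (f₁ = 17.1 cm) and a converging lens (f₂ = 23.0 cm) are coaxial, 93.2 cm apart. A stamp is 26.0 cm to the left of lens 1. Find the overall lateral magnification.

m = +2.18

Lens 1: 1/d_i1 = 1/(17.1) − 1/(26.0) = 0.02002, so d_i1 = 49.96 cm; m₁ = −d_i1/d_o1 = -1.922.
d_o2 = 93.2 − (49.96) = 43.24 cm.
Lens 2: 1/d_i2 = 1/(23.0) − 1/(43.24) = 0.02035, so d_i2 = 49.14 cm; m₂ = −d_i2/d_o2 = -1.136.
m = m₁·m₂ = (-1.922)(-1.136) = +2.18.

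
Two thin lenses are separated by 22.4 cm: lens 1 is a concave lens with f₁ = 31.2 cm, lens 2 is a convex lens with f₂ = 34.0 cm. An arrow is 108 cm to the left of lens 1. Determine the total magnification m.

m = -0.604

f₁ = −31.2 cm (diverging).
Lens 1: 1/d_i1 = 1/(-31.2) − 1/(108) = -0.04131, so d_i1 = -24.21 cm; m₁ = −d_i1/d_o1 = +0.2242.
d_o2 = 22.4 − (-24.21) = 46.61 cm.
Lens 2: 1/d_i2 = 1/(34.0) − 1/(46.61) = 0.007957, so d_i2 = 125.7 cm; m₂ = −d_i2/d_o2 = -2.696.
m = m₁·m₂ = (+0.2242)(-2.696) = -0.604.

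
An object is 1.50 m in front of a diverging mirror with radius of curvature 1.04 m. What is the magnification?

f = R/2 = 1.04/2 = 0.5200 m; for a diverging mirror, f = -0.5200 m.
1/d_i = 1/f − 1/d_o = 1/(-0.5200) − 1/(1.50) = -2.590, so d_i = -0.3861 m.
m = −d_i/d_o = −(-0.3861)/(1.50) = +0.257.
The image is virtual, upright and reduced, behind the mirror.

m = +0.257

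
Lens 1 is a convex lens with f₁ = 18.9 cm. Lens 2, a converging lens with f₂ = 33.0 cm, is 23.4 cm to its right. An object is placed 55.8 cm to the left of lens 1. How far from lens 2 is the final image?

Lens 1: 1/d_i1 = 1/f₁ − 1/d_o1 = 1/(18.9) − 1/(55.8) = 0.03499, so d_i1 = 28.58 cm.
The intermediate image is 28.58 cm to the right of lens 1, which lies 5.180 cm to the right of lens 2 — a virtual object — so d_o2 = −5.180 cm.
Lens 2: 1/d_i2 = 1/f₂ − 1/d_o2 = 1/(33.0) − 1/(-5.180) = 0.2234, so d_i2 = 4.48 cm.
The final image is real, 4.48 cm to the right of lens 2 (overall magnification ≈ -0.44).

4.48 cm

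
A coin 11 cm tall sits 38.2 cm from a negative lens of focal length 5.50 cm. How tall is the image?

For a negative lens, f = -5.50 cm.
1/d_i = 1/f − 1/d_o = 1/(-5.500) − 1/(38.2) = -0.2080, so d_i = -4.808 cm.
m = −d_i/d_o = +0.1259.
|h_i| = |m|·h_o = 0.1259 × 11 = 1.38 cm. The image is virtual, upright and reduced, on the same side as the object.

1.38 cm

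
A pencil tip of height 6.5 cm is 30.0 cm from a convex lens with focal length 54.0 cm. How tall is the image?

1/d_i = 1/f − 1/d_o = 1/(54.00) − 1/(30.0) = -0.01481, so d_i = -67.50 cm.
m = −d_i/d_o = +2.250.
|h_i| = |m|·h_o = 2.250 × 6.5 = 14.6 cm. The image is virtual, upright and enlarged, on the same side as the object.

14.6 cm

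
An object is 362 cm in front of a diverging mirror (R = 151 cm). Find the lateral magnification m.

f = R/2 = 151/2 = 75.50 cm; for a diverging mirror, f = -75.50 cm.
1/d_i = 1/f − 1/d_o = 1/(-75.50) − 1/(362) = -0.01601, so d_i = -62.47 cm.
m = −d_i/d_o = −(-62.47)/(362) = +0.173.
The image is virtual, upright and reduced, behind the mirror.

m = +0.173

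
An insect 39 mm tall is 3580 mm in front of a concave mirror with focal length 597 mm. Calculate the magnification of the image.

m = -0.200

1/d_i = 1/f − 1/d_o = 1/(597.0) − 1/(3580) = 0.001396, so d_i = 716.5 mm.
m = −d_i/d_o = −(716.5)/(3580) = -0.200.
The image is real, inverted and reduced, in front of the mirror.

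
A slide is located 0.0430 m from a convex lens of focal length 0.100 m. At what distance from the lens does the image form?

0.0754 m

Lens equation: 1/v = 1/f − 1/u = 1/(0.1000) − 1/(0.0430) = 10.00 − 23.26 = -13.26, so v = -0.0754 m.
The image is virtual, upright and enlarged, on the same side as the object.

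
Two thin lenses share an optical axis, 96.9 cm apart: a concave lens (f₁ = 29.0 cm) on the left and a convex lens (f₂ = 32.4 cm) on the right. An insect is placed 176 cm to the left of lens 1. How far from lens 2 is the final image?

Lens 1 is diverging, so f₁ = −29.0 cm.
Lens 1: 1/d_i1 = 1/f₁ − 1/d_o1 = 1/(-29.0) − 1/(176) = -0.04016, so d_i1 = -24.90 cm.
The intermediate image is 24.90 cm to the left of lens 1 (virtual), which is 96.9 − (-24.90) = 121.8 cm to the left of lens 2, so d_o2 = +121.8 cm.
Lens 2: 1/d_i2 = 1/f₂ − 1/d_o2 = 1/(32.4) − 1/(121.8) = 0.02265, so d_i2 = 44.1 cm.
The final image is real, 44.1 cm to the right of lens 2 (overall magnification ≈ -0.051).

44.1 cm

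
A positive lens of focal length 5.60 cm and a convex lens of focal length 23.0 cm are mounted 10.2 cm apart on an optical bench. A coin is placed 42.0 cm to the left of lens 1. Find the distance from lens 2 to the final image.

4.46 cm

Lens 1: 1/d_i1 = 1/f₁ − 1/d_o1 = 1/(5.60) − 1/(42.0) = 0.1548, so d_i1 = 6.462 cm.
The intermediate image is 6.462 cm to the right of lens 1, which is 10.2 − (6.462) = 3.738 cm to the left of lens 2, so d_o2 = +3.738 cm.
Lens 2: 1/d_i2 = 1/f₂ − 1/d_o2 = 1/(23.0) − 1/(3.738) = -0.2240, so d_i2 = -4.46 cm.
The final image is virtual, 4.46 cm to the left of lens 2 (overall magnification ≈ -0.18).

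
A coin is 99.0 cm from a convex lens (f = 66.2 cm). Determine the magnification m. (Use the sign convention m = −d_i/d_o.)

m = -2.02

1/d_i = 1/f − 1/d_o = 1/(66.20) − 1/(99.0) = 0.005005, so d_i = 199.8 cm.
m = −d_i/d_o = −(199.8)/(99.0) = -2.02.
The image is real, inverted and enlarged, on the far side of the lens.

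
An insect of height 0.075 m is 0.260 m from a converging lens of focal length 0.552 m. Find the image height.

0.142 m

1/d_i = 1/f − 1/d_o = 1/(0.5520) − 1/(0.260) = -2.035, so d_i = -0.4915 m.
m = −d_i/d_o = +1.890.
|h_i| = |m|·h_o = 1.890 × 0.075 = 0.142 m. The image is virtual, upright and enlarged, on the same side as the object.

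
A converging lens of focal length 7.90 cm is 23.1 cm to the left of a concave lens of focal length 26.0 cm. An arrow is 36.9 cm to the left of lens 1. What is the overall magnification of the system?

Lens 1: 1/d_i1 = 1/(7.90) − 1/(36.9) = 0.09948, so d_i1 = 10.05 cm; m₁ = −d_i1/d_o1 = -0.2724.
d_o2 = 23.1 − (10.05) = 13.05 cm.
f₂ = −26.0 cm (diverging).
Lens 2: 1/d_i2 = 1/(-26.0) − 1/(13.05) = -0.1151, so d_i2 = -8.689 cm; m₂ = −d_i2/d_o2 = +0.6658.
m = m₁·m₂ = (-0.2724)(+0.6658) = -0.181.

m = -0.181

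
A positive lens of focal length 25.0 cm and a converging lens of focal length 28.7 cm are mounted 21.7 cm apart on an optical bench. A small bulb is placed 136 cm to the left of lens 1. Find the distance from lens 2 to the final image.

6.81 cm

Lens 1: 1/d_i1 = 1/f₁ − 1/d_o1 = 1/(25.0) − 1/(136) = 0.03265, so d_i1 = 30.63 cm.
The intermediate image is 30.63 cm to the right of lens 1, which lies 8.930 cm to the right of lens 2 — a virtual object — so d_o2 = −8.930 cm.
Lens 2: 1/d_i2 = 1/f₂ − 1/d_o2 = 1/(28.7) − 1/(-8.930) = 0.1468, so d_i2 = 6.81 cm.
The final image is real, 6.81 cm to the right of lens 2 (overall magnification ≈ -0.17).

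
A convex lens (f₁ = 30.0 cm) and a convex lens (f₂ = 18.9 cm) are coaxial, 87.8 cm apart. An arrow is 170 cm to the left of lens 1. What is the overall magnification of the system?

Lens 1: 1/d_i1 = 1/(30.0) − 1/(170) = 0.02745, so d_i1 = 36.43 cm; m₁ = −d_i1/d_o1 = -0.2143.
d_o2 = 87.8 − (36.43) = 51.37 cm.
Lens 2: 1/d_i2 = 1/(18.9) − 1/(51.37) = 0.03344, so d_i2 = 29.90 cm; m₂ = −d_i2/d_o2 = -0.5821.
m = m₁·m₂ = (-0.2143)(-0.5821) = +0.125.

m = +0.125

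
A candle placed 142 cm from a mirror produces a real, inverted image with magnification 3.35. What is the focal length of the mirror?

m = −d_i/d_o ⇒ d_i = −m·d_o = −(-3.35)·(142) = 475.7 cm.
1/f = 1/d_o + 1/d_i = 1/(142) + 1/(475.7) = 0.009144, so f = 109 cm.
Since f is positive, the mirror is concave.

f = 109 cm (concave)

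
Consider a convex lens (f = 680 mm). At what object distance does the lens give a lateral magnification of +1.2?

m = −d_i/d_o ⇒ d_i = −m·d_o.
1/f = 1/d_o + 1/d_i = 1/d_o − 1/(m·d_o) = (1 − 1/m)/d_o, so d_o = f(1 − 1/m) = (680.0)(1 − 1/(+1.2)) = 113 mm.

113 mm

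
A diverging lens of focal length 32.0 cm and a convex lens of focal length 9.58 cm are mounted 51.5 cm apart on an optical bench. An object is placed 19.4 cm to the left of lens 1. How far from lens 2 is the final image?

Lens 1 is diverging, so f₁ = −32.0 cm.
Lens 1: 1/d_i1 = 1/f₁ − 1/d_o1 = 1/(-32.0) − 1/(19.4) = -0.08280, so d_i1 = -12.08 cm.
The intermediate image is 12.08 cm to the left of lens 1 (virtual), which is 51.5 − (-12.08) = 63.58 cm to the left of lens 2, so d_o2 = +63.58 cm.
Lens 2: 1/d_i2 = 1/f₂ − 1/d_o2 = 1/(9.58) − 1/(63.58) = 0.08866, so d_i2 = 11.3 cm.
The final image is real, 11.3 cm to the right of lens 2 (overall magnification ≈ -0.11).

11.3 cm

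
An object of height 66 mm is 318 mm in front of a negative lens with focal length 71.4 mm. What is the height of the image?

For a negative lens, f = -71.4 mm.
1/d_i = 1/f − 1/d_o = 1/(-71.40) − 1/(318) = -0.01715, so d_i = -58.31 mm.
m = −d_i/d_o = +0.1834.
|h_i| = |m|·h_o = 0.1834 × 66 = 12.1 mm. The image is virtual, upright and reduced, on the same side as the object.

12.1 mm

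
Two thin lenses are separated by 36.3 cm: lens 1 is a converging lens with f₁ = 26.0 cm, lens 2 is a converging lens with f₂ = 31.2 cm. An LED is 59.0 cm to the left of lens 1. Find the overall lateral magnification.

Lens 1: 1/d_i1 = 1/(26.0) − 1/(59.0) = 0.02151, so d_i1 = 46.48 cm; m₁ = −d_i1/d_o1 = -0.7878.
d_o2 = 36.3 − (46.48) = -10.18 cm (virtual object).
Lens 2: 1/d_i2 = 1/(31.2) − 1/(-10.18) = 0.1303, so d_i2 = 7.676 cm; m₂ = −d_i2/d_o2 = +0.7540.
m = m₁·m₂ = (-0.7878)(+0.7540) = -0.594.

m = -0.594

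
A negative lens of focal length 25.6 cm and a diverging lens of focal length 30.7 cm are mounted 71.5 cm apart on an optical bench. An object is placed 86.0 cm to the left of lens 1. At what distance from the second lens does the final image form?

23.0 cm

Lens 1 is diverging, so f₁ = −25.6 cm.
Lens 1: 1/d_i1 = 1/f₁ − 1/d_o1 = 1/(-25.6) − 1/(86.0) = -0.05069, so d_i1 = -19.73 cm.
The intermediate image is 19.73 cm to the left of lens 1 (virtual), which is 71.5 − (-19.73) = 91.23 cm to the left of lens 2, so d_o2 = +91.23 cm.
Lens 2 is diverging, so f₂ = −30.7 cm.
Lens 2: 1/d_i2 = 1/f₂ − 1/d_o2 = 1/(-30.7) − 1/(91.23) = -0.04353, so d_i2 = -23.0 cm.
The final image is virtual, 23.0 cm to the left of lens 2 (overall magnification ≈ 0.058).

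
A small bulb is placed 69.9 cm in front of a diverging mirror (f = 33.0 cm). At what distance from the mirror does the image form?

For a diverging mirror, f = -33.0 cm.
Mirror equation: 1/v = 1/f − 1/u = 1/(-33.00) − 1/(69.9) = -0.03030 − 0.01431 = -0.04461, so v = -22.4 cm.
The image is virtual, upright and reduced, behind the mirror.

22.4 cm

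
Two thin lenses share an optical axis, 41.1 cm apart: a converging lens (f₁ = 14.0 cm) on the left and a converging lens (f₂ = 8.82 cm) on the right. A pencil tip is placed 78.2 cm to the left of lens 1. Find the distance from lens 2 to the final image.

13.9 cm

Lens 1: 1/d_i1 = 1/f₁ − 1/d_o1 = 1/(14.0) − 1/(78.2) = 0.05864, so d_i1 = 17.05 cm.
The intermediate image is 17.05 cm to the right of lens 1, which is 41.1 − (17.05) = 24.05 cm to the left of lens 2, so d_o2 = +24.05 cm.
Lens 2: 1/d_i2 = 1/f₂ − 1/d_o2 = 1/(8.82) − 1/(24.05) = 0.07180, so d_i2 = 13.9 cm.
The final image is real, 13.9 cm to the right of lens 2 (overall magnification ≈ 0.13).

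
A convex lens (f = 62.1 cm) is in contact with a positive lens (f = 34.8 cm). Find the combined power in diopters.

P₁ = 1/f₁ = 1/(0.621 m) = +1.610 D; P₂ = 1/f₂ = 1/(0.348 m) = +2.874 D.
For thin lenses in contact, P = P₁ + P₂ = (+1.610) + (+2.874) = +4.48 D.

P = +4.48 D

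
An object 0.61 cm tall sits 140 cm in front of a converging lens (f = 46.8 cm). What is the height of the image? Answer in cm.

0.306 cm

1/d_i = 1/f − 1/d_o = 1/(46.80) − 1/(140) = 0.01422, so d_i = 70.30 cm.
m = −d_i/d_o = -0.5021.
|h_i| = |m|·h_o = 0.5021 × 0.61 = 0.306 cm. The image is real, inverted and reduced, on the far side of the lens.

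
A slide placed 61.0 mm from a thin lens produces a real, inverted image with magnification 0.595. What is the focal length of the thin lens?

f = 22.8 mm (converging)

m = −d_i/d_o ⇒ d_i = −m·d_o = −(-0.595)·(61.0) = 36.29 mm.
1/f = 1/d_o + 1/d_i = 1/(61.0) + 1/(36.29) = 0.04395, so f = 22.8 mm.
Since f is positive, the thin lens is converging.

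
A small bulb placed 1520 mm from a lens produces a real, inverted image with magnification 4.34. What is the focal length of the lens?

m = −d_i/d_o ⇒ d_i = −m·d_o = −(-4.34)·(1520) = 6597 mm.
1/f = 1/d_o + 1/d_i = 1/(1520) + 1/(6597) = 0.0008095, so f = 1240 mm.
Since f is positive, the lens is converging.

f = 1240 mm (converging)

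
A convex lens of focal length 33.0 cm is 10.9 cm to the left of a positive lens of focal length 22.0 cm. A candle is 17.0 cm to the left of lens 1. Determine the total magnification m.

m = -1.89

Lens 1: 1/d_i1 = 1/(33.0) − 1/(17.0) = -0.02852, so d_i1 = -35.06 cm; m₁ = −d_i1/d_o1 = +2.062.
d_o2 = 10.9 − (-35.06) = 45.96 cm.
Lens 2: 1/d_i2 = 1/(22.0) − 1/(45.96) = 0.02370, so d_i2 = 42.20 cm; m₂ = −d_i2/d_o2 = -0.9182.
m = m₁·m₂ = (+2.062)(-0.9182) = -1.89.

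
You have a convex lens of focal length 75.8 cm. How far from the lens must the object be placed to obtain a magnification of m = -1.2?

139 cm

m = −d_i/d_o ⇒ d_i = −m·d_o.
1/f = 1/d_o + 1/d_i = 1/d_o − 1/(m·d_o) = (1 − 1/m)/d_o, so d_o = f(1 − 1/m) = (75.80)(1 − 1/(-1.2)) = 139 cm.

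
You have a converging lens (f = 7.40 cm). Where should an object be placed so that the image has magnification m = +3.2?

m = −d_i/d_o ⇒ d_i = −m·d_o.
1/f = 1/d_o + 1/d_i = 1/d_o − 1/(m·d_o) = (1 − 1/m)/d_o, so d_o = f(1 − 1/m) = (7.400)(1 − 1/(+3.2)) = 5.09 cm.

5.09 cm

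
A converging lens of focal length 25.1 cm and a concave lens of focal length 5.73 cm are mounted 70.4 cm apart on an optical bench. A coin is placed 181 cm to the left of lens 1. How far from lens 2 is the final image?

Lens 1: 1/d_i1 = 1/f₁ − 1/d_o1 = 1/(25.1) − 1/(181) = 0.03432, so d_i1 = 29.14 cm.
The intermediate image is 29.14 cm to the right of lens 1, which is 70.4 − (29.14) = 41.26 cm to the left of lens 2, so d_o2 = +41.26 cm.
Lens 2 is diverging, so f₂ = −5.73 cm.
Lens 2: 1/d_i2 = 1/f₂ − 1/d_o2 = 1/(-5.73) − 1/(41.26) = -0.1988, so d_i2 = -5.03 cm.
The final image is virtual, 5.03 cm to the left of lens 2 (overall magnification ≈ -0.020).

5.03 cm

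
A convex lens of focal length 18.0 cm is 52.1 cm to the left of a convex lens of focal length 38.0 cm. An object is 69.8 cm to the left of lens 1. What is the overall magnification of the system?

m = -1.30

Lens 1: 1/d_i1 = 1/(18.0) − 1/(69.8) = 0.04123, so d_i1 = 24.25 cm; m₁ = −d_i1/d_o1 = -0.3474.
d_o2 = 52.1 − (24.25) = 27.85 cm.
Lens 2: 1/d_i2 = 1/(38.0) − 1/(27.85) = -0.009591, so d_i2 = -104.3 cm; m₂ = −d_i2/d_o2 = +3.744.
m = m₁·m₂ = (-0.3474)(+3.744) = -1.30.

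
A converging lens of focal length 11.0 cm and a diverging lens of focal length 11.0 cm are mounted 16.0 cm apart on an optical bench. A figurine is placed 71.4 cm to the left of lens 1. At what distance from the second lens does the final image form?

Lens 1: 1/d_i1 = 1/f₁ − 1/d_o1 = 1/(11.0) − 1/(71.4) = 0.07690, so d_i1 = 13.00 cm.
The intermediate image is 13.00 cm to the right of lens 1, which is 16.0 − (13.00) = 3.000 cm to the left of lens 2, so d_o2 = +3.000 cm.
Lens 2 is diverging, so f₂ = −11.0 cm.
Lens 2: 1/d_i2 = 1/f₂ − 1/d_o2 = 1/(-11.0) − 1/(3.000) = -0.4242, so d_i2 = -2.36 cm.
The final image is virtual, 2.36 cm to the left of lens 2 (overall magnification ≈ -0.14).

2.36 cm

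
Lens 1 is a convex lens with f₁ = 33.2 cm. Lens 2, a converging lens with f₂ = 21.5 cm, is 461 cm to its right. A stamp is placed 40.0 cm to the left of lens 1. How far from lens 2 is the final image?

23.4 cm

Lens 1: 1/d_i1 = 1/f₁ − 1/d_o1 = 1/(33.2) − 1/(40.0) = 0.005120, so d_i1 = 195.3 cm.
The intermediate image is 195.3 cm to the right of lens 1, which is 461 − (195.3) = 265.7 cm to the left of lens 2, so d_o2 = +265.7 cm.
Lens 2: 1/d_i2 = 1/f₂ − 1/d_o2 = 1/(21.5) − 1/(265.7) = 0.04275, so d_i2 = 23.4 cm.
The final image is real, 23.4 cm to the right of lens 2 (overall magnification ≈ 0.43).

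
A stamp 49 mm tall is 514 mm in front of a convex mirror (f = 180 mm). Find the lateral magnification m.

m = +0.259

For a convex mirror, f = -180 mm.
1/d_i = 1/f − 1/d_o = 1/(-180.0) − 1/(514) = -0.007501, so d_i = -133.3 mm.
m = −d_i/d_o = −(-133.3)/(514) = +0.259.
The image is virtual, upright and reduced, behind the mirror.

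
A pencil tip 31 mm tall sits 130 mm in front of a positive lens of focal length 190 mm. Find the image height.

98.2 mm

1/d_i = 1/f − 1/d_o = 1/(190.0) − 1/(130) = -0.002429, so d_i = -411.7 mm.
m = −d_i/d_o = +3.167.
|h_i| = |m|·h_o = 3.167 × 31 = 98.2 mm. The image is virtual, upright and enlarged, on the same side as the object.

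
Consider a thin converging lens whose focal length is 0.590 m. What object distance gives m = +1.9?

0.279 m

m = −d_i/d_o ⇒ d_i = −m·d_o.
1/f = 1/d_o + 1/d_i = 1/d_o − 1/(m·d_o) = (1 − 1/m)/d_o, so d_o = f(1 − 1/m) = (0.5900)(1 − 1/(+1.9)) = 0.279 m.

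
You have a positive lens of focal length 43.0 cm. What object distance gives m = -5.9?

m = −d_i/d_o ⇒ d_i = −m·d_o.
1/f = 1/d_o + 1/d_i = 1/d_o − 1/(m·d_o) = (1 − 1/m)/d_o, so d_o = f(1 − 1/m) = (43.00)(1 − 1/(-5.9)) = 50.3 cm.

50.3 cm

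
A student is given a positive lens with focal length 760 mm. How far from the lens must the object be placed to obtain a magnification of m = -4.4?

m = −d_i/d_o ⇒ d_i = −m·d_o.
1/f = 1/d_o + 1/d_i = 1/d_o − 1/(m·d_o) = (1 − 1/m)/d_o, so d_o = f(1 − 1/m) = (760.0)(1 − 1/(-4.4)) = 933 mm.

933 mm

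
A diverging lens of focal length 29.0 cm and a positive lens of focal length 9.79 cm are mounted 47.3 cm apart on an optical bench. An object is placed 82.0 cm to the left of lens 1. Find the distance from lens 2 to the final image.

11.4 cm

Lens 1 is diverging, so f₁ = −29.0 cm.
Lens 1: 1/d_i1 = 1/f₁ − 1/d_o1 = 1/(-29.0) − 1/(82.0) = -0.04668, so d_i1 = -21.42 cm.
The intermediate image is 21.42 cm to the left of lens 1 (virtual), which is 47.3 − (-21.42) = 68.72 cm to the left of lens 2, so d_o2 = +68.72 cm.
Lens 2: 1/d_i2 = 1/f₂ − 1/d_o2 = 1/(9.79) − 1/(68.72) = 0.08759, so d_i2 = 11.4 cm.
The final image is real, 11.4 cm to the right of lens 2 (overall magnification ≈ -0.043).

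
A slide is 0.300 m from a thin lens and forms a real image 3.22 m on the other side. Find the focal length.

f = 0.274 m (converging)

Real image ⇒ d_i = +3.22 m.
1/f = 1/d_o + 1/d_i = 1/(0.300) + 1/(3.22) = 3.644, so f = 0.274 m.
Since f is positive, the thin lens is converging.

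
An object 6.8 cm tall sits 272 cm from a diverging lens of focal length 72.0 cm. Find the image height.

For a diverging lens, f = -72.0 cm.
1/d_i = 1/f − 1/d_o = 1/(-72.00) − 1/(272) = -0.01757, so d_i = -56.93 cm.
m = −d_i/d_o = +0.2093.
|h_i| = |m|·h_o = 0.2093 × 6.8 = 1.42 cm. The image is virtual, upright and reduced, on the same side as the object.

1.42 cm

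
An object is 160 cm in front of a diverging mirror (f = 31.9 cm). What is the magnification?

m = +0.166

For a diverging mirror, f = -31.9 cm.
1/d_i = 1/f − 1/d_o = 1/(-31.90) − 1/(160) = -0.03760, so d_i = -26.60 cm.
m = −d_i/d_o = −(-26.60)/(160) = +0.166.
The image is virtual, upright and reduced, behind the mirror.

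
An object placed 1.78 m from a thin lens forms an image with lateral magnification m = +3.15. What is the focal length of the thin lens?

m = −d_i/d_o ⇒ d_i = −m·d_o = −(+3.15)·(1.78) = -5.607 m.
1/f = 1/d_o + 1/d_i = 1/(1.78) + 1/(-5.607) = 0.3834, so f = 2.61 m.
Since f is positive, the thin lens is converging.

f = 2.61 m (converging)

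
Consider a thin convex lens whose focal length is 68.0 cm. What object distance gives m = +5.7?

56.1 cm

m = −d_i/d_o ⇒ d_i = −m·d_o.
1/f = 1/d_o + 1/d_i = 1/d_o − 1/(m·d_o) = (1 − 1/m)/d_o, so d_o = f(1 − 1/m) = (68.00)(1 − 1/(+5.7)) = 56.1 cm.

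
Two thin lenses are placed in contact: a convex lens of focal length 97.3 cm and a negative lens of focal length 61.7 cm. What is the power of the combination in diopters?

P = -0.593 D

P₁ = 1/f₁ = 1/(0.973 m) = +1.028 D; P₂ = 1/f₂ = 1/(-0.617 m) = -1.621 D.
For thin lenses in contact, P = P₁ + P₂ = (+1.028) + (-1.621) = -0.593 D.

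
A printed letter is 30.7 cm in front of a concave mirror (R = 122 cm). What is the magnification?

f = R/2 = 122/2 = 61.00 cm.
1/d_i = 1/f − 1/d_o = 1/(61.00) − 1/(30.7) = -0.01618, so d_i = -61.81 cm.
m = −d_i/d_o = −(-61.81)/(30.7) = +2.01.
The image is virtual, upright and enlarged, behind the mirror.

m = +2.01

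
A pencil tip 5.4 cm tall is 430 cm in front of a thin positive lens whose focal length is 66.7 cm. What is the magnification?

1/d_i = 1/f − 1/d_o = 1/(66.70) − 1/(430) = 0.01267, so d_i = 78.95 cm.
m = −d_i/d_o = −(78.95)/(430) = -0.184.
The image is real, inverted and reduced, on the far side of the lens.

m = -0.184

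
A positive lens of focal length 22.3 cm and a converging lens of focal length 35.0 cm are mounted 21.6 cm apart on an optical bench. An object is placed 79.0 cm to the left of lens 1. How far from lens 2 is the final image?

7.45 cm

Lens 1: 1/d_i1 = 1/f₁ − 1/d_o1 = 1/(22.3) − 1/(79.0) = 0.03218, so d_i1 = 31.07 cm.
The intermediate image is 31.07 cm to the right of lens 1, which lies 9.470 cm to the right of lens 2 — a virtual object — so d_o2 = −9.470 cm.
Lens 2: 1/d_i2 = 1/f₂ − 1/d_o2 = 1/(35.0) − 1/(-9.470) = 0.1342, so d_i2 = 7.45 cm.
The final image is real, 7.45 cm to the right of lens 2 (overall magnification ≈ -0.31).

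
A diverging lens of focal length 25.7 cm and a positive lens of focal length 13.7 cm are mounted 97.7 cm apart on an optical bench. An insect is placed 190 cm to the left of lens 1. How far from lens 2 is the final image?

Lens 1 is diverging, so f₁ = −25.7 cm.
Lens 1: 1/d_i1 = 1/f₁ − 1/d_o1 = 1/(-25.7) − 1/(190) = -0.04417, so d_i1 = -22.64 cm.
The intermediate image is 22.64 cm to the left of lens 1 (virtual), which is 97.7 − (-22.64) = 120.3 cm to the left of lens 2, so d_o2 = +120.3 cm.
Lens 2: 1/d_i2 = 1/f₂ − 1/d_o2 = 1/(13.7) − 1/(120.3) = 0.06468, so d_i2 = 15.5 cm.
The final image is real, 15.5 cm to the right of lens 2 (overall magnification ≈ -0.015).

15.5 cm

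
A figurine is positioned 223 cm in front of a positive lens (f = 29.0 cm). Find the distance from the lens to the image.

33.3 cm

Lens equation: 1/v = 1/f − 1/u = 1/(29.00) − 1/(223) = 0.03448 − 0.004484 = 0.03000, so v = 33.3 cm.
The image is real, inverted and reduced, on the far side of the lens.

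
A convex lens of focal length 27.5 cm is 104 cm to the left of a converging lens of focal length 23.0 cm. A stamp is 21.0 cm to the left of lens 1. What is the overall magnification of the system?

m = -0.573

Lens 1: 1/d_i1 = 1/(27.5) − 1/(21.0) = -0.01126, so d_i1 = -88.85 cm; m₁ = −d_i1/d_o1 = +4.231.
d_o2 = 104 − (-88.85) = 192.8 cm.
Lens 2: 1/d_i2 = 1/(23.0) − 1/(192.8) = 0.03829, so d_i2 = 26.12 cm; m₂ = −d_i2/d_o2 = -0.1355.
m = m₁·m₂ = (+4.231)(-0.1355) = -0.573.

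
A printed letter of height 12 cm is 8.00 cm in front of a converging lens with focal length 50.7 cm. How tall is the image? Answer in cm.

14.2 cm

1/d_i = 1/f − 1/d_o = 1/(50.70) − 1/(8.00) = -0.1053, so d_i = -9.499 cm.
m = −d_i/d_o = +1.187.
|h_i| = |m|·h_o = 1.187 × 12 = 14.2 cm. The image is virtual, upright and enlarged, on the same side as the object.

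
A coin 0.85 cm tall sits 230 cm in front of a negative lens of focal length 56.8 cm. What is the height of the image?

For a negative lens, f = -56.8 cm.
1/d_i = 1/f − 1/d_o = 1/(-56.80) − 1/(230) = -0.02195, so d_i = -45.55 cm.
m = −d_i/d_o = +0.1980.
|h_i| = |m|·h_o = 0.1980 × 0.85 = 0.168 cm. The image is virtual, upright and reduced, on the same side as the object.

0.168 cm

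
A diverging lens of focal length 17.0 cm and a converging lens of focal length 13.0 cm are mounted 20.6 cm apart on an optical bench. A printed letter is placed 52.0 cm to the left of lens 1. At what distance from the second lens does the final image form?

Lens 1 is diverging, so f₁ = −17.0 cm.
Lens 1: 1/d_i1 = 1/f₁ − 1/d_o1 = 1/(-17.0) − 1/(52.0) = -0.07805, so d_i1 = -12.81 cm.
The intermediate image is 12.81 cm to the left of lens 1 (virtual), which is 20.6 − (-12.81) = 33.41 cm to the left of lens 2, so d_o2 = +33.41 cm.
Lens 2: 1/d_i2 = 1/f₂ − 1/d_o2 = 1/(13.0) − 1/(33.41) = 0.04699, so d_i2 = 21.3 cm.
The final image is real, 21.3 cm to the right of lens 2 (overall magnification ≈ -0.16).

21.3 cm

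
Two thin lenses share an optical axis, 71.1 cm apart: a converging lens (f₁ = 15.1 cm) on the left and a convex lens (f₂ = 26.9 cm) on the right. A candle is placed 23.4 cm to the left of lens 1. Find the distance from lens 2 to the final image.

Lens 1: 1/d_i1 = 1/f₁ − 1/d_o1 = 1/(15.1) − 1/(23.4) = 0.02349, so d_i1 = 42.57 cm.
The intermediate image is 42.57 cm to the right of lens 1, which is 71.1 − (42.57) = 28.53 cm to the left of lens 2, so d_o2 = +28.53 cm.
Lens 2: 1/d_i2 = 1/f₂ − 1/d_o2 = 1/(26.9) − 1/(28.53) = 0.002124, so d_i2 = 471 cm.
The final image is real, 471 cm to the right of lens 2 (overall magnification ≈ 30).

471 cm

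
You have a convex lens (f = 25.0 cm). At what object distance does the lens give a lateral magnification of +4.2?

19.0 cm

m = −d_i/d_o ⇒ d_i = −m·d_o.
1/f = 1/d_o + 1/d_i = 1/d_o − 1/(m·d_o) = (1 − 1/m)/d_o, so d_o = f(1 − 1/m) = (25.00)(1 − 1/(+4.2)) = 19.0 cm.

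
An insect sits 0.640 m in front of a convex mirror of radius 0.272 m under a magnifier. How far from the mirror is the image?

0.112 m

f = R/2 = 0.272/2 = 0.1360 m; for a convex mirror, f = -0.1360 m.
Mirror equation: 1/d_i = 1/f − 1/d_o = 1/(-0.1360) − 1/(0.640) = -7.353 − 1.562 = -8.915, so d_i = -0.112 m.
The image is virtual, upright and reduced, behind the mirror.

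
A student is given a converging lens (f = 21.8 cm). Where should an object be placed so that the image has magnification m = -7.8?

m = −d_i/d_o ⇒ d_i = −m·d_o.
1/f = 1/d_o + 1/d_i = 1/d_o − 1/(m·d_o) = (1 − 1/m)/d_o, so d_o = f(1 − 1/m) = (21.80)(1 − 1/(-7.8)) = 24.6 cm.

24.6 cm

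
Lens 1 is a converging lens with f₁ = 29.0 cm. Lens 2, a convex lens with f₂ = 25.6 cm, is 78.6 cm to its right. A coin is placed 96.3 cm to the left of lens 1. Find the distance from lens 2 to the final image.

Lens 1: 1/d_i1 = 1/f₁ − 1/d_o1 = 1/(29.0) − 1/(96.3) = 0.02410, so d_i1 = 41.50 cm.
The intermediate image is 41.50 cm to the right of lens 1, which is 78.6 − (41.50) = 37.10 cm to the left of lens 2, so d_o2 = +37.10 cm.
Lens 2: 1/d_i2 = 1/f₂ − 1/d_o2 = 1/(25.6) − 1/(37.10) = 0.01211, so d_i2 = 82.6 cm.
The final image is real, 82.6 cm to the right of lens 2 (overall magnification ≈ 0.96).

82.6 cm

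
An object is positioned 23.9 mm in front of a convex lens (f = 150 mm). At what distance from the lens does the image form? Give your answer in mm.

Lens equation: 1/d_i = 1/f − 1/d_o = 1/(150.0) − 1/(23.9) = 0.006667 − 0.04184 = -0.03517, so d_i = -28.4 mm.
The image is virtual, upright and enlarged, on the same side as the object.

28.4 mm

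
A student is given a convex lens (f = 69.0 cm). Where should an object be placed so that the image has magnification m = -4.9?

m = −d_i/d_o ⇒ d_i = −m·d_o.
1/f = 1/d_o + 1/d_i = 1/d_o − 1/(m·d_o) = (1 − 1/m)/d_o, so d_o = f(1 − 1/m) = (69.00)(1 − 1/(-4.9)) = 83.1 cm.

83.1 cm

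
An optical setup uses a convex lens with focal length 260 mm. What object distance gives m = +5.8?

m = −d_i/d_o ⇒ d_i = −m·d_o.
1/f = 1/d_o + 1/d_i = 1/d_o − 1/(m·d_o) = (1 − 1/m)/d_o, so d_o = f(1 − 1/m) = (260.0)(1 − 1/(+5.8)) = 215 mm.

215 mm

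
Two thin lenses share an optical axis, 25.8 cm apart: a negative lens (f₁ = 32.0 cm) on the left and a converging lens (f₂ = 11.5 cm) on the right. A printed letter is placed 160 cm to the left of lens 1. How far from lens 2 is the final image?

Lens 1 is diverging, so f₁ = −32.0 cm.
Lens 1: 1/d_i1 = 1/f₁ − 1/d_o1 = 1/(-32.0) − 1/(160) = -0.03750, so d_i1 = -26.67 cm.
The intermediate image is 26.67 cm to the left of lens 1 (virtual), which is 25.8 − (-26.67) = 52.47 cm to the left of lens 2, so d_o2 = +52.47 cm.
Lens 2: 1/d_i2 = 1/f₂ − 1/d_o2 = 1/(11.5) − 1/(52.47) = 0.06790, so d_i2 = 14.7 cm.
The final image is real, 14.7 cm to the right of lens 2 (overall magnification ≈ -0.047).

14.7 cm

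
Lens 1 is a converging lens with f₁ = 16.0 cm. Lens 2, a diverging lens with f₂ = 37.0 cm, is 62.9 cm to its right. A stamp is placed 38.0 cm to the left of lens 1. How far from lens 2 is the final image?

Lens 1: 1/d_i1 = 1/f₁ − 1/d_o1 = 1/(16.0) − 1/(38.0) = 0.03618, so d_i1 = 27.64 cm.
The intermediate image is 27.64 cm to the right of lens 1, which is 62.9 − (27.64) = 35.26 cm to the left of lens 2, so d_o2 = +35.26 cm.
Lens 2 is diverging, so f₂ = −37.0 cm.
Lens 2: 1/d_i2 = 1/f₂ − 1/d_o2 = 1/(-37.0) − 1/(35.26) = -0.05539, so d_i2 = -18.1 cm.
The final image is virtual, 18.1 cm to the left of lens 2 (overall magnification ≈ -0.37).

18.1 cm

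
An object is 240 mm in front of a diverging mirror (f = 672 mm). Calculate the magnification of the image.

m = +0.737

For a diverging mirror, f = -672 mm.
1/d_i = 1/f − 1/d_o = 1/(-672.0) − 1/(240) = -0.005655, so d_i = -176.8 mm.
m = −d_i/d_o = −(-176.8)/(240) = +0.737.
The image is virtual, upright and reduced, behind the mirror.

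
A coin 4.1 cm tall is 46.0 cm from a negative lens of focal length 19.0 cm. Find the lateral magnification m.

m = +0.292

For a negative lens, f = -19.0 cm.
1/d_i = 1/f − 1/d_o = 1/(-19.00) − 1/(46.0) = -0.07437, so d_i = -13.45 cm.
m = −d_i/d_o = −(-13.45)/(46.0) = +0.292.
The image is virtual, upright and reduced, on the same side as the object.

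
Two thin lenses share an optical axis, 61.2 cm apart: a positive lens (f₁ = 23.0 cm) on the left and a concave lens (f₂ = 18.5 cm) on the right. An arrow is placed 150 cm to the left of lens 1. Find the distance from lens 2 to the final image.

Lens 1: 1/d_i1 = 1/f₁ − 1/d_o1 = 1/(23.0) − 1/(150) = 0.03681, so d_i1 = 27.17 cm.
The intermediate image is 27.17 cm to the right of lens 1, which is 61.2 − (27.17) = 34.03 cm to the left of lens 2, so d_o2 = +34.03 cm.
Lens 2 is diverging, so f₂ = −18.5 cm.
Lens 2: 1/d_i2 = 1/f₂ − 1/d_o2 = 1/(-18.5) − 1/(34.03) = -0.08344, so d_i2 = -12.0 cm.
The final image is virtual, 12.0 cm to the left of lens 2 (overall magnification ≈ -0.064).

12.0 cm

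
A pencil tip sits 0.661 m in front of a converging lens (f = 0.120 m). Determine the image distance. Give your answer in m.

0.147 m

Thin-lens equation: 1/q = 1/f − 1/p = 1/(0.1200) − 1/(0.661) = 8.333 − 1.513 = 6.820, so q = 0.147 m.
The image is real, inverted and reduced, on the far side of the lens.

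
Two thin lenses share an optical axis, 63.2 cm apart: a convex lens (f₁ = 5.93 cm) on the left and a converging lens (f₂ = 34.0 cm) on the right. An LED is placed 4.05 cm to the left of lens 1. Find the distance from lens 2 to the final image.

61.5 cm

Lens 1: 1/d_i1 = 1/f₁ − 1/d_o1 = 1/(5.93) − 1/(4.05) = -0.07828, so d_i1 = -12.77 cm.
The intermediate image is 12.77 cm to the left of lens 1 (virtual), which is 63.2 − (-12.77) = 75.97 cm to the left of lens 2, so d_o2 = +75.97 cm.
Lens 2: 1/d_i2 = 1/f₂ − 1/d_o2 = 1/(34.0) − 1/(75.97) = 0.01625, so d_i2 = 61.5 cm.
The final image is real, 61.5 cm to the right of lens 2 (overall magnification ≈ -2.6).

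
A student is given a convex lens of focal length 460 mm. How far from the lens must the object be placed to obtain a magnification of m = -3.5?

591 mm

m = −d_i/d_o ⇒ d_i = −m·d_o.
1/f = 1/d_o + 1/d_i = 1/d_o − 1/(m·d_o) = (1 − 1/m)/d_o, so d_o = f(1 − 1/m) = (460.0)(1 − 1/(-3.5)) = 591 mm.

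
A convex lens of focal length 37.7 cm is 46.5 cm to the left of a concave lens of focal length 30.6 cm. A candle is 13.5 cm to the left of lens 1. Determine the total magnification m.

Lens 1: 1/d_i1 = 1/(37.7) − 1/(13.5) = -0.04755, so d_i1 = -21.03 cm; m₁ = −d_i1/d_o1 = +1.558.
d_o2 = 46.5 − (-21.03) = 67.53 cm.
f₂ = −30.6 cm (diverging).
Lens 2: 1/d_i2 = 1/(-30.6) − 1/(67.53) = -0.04749, so d_i2 = -21.06 cm; m₂ = −d_i2/d_o2 = +0.3118.
m = m₁·m₂ = (+1.558)(+0.3118) = +0.486.

m = +0.486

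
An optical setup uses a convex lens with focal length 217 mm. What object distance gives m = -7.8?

m = −d_i/d_o ⇒ d_i = −m·d_o.
1/f = 1/d_o + 1/d_i = 1/d_o − 1/(m·d_o) = (1 − 1/m)/d_o, so d_o = f(1 − 1/m) = (217.0)(1 − 1/(-7.8)) = 245 mm.

245 mm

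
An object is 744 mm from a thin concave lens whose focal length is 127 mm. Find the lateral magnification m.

m = +0.146

For a concave lens, f = -127 mm.
1/d_i = 1/f − 1/d_o = 1/(-127.0) − 1/(744) = -0.009218, so d_i = -108.5 mm.
m = −d_i/d_o = −(-108.5)/(744) = +0.146.
The image is virtual, upright and reduced, on the same side as the object.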